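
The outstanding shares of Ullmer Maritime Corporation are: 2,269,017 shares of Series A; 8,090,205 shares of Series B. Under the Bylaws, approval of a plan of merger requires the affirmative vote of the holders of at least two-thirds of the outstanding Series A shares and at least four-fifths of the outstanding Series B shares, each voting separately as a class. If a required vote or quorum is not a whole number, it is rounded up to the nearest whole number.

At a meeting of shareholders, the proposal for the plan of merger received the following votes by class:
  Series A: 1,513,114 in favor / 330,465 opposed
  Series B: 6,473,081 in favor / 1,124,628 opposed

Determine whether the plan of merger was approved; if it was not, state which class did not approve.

Series A: 2/3 of 2269017 = 1512678; 1,512,678 required, 1,513,114 in favor — approved.
Series B: 4/5 of 8090205 = 6472164; 6,472,164 required, 6,473,081 in favor — approved.

Approved — every class gave the required vote.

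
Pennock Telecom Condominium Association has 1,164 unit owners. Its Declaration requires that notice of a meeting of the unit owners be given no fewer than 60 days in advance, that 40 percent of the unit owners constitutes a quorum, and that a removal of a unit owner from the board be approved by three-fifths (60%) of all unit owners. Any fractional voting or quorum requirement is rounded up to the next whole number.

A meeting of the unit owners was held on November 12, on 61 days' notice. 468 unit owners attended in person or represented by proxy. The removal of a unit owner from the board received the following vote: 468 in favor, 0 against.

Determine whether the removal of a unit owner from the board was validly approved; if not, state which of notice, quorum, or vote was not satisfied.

Invalid — vote requirement not satisfied.

Notice: 61 days given; 60 required. Satisfied.
Quorum: 40% of 1,164 = 465.60, rounded up to 466; 468 present. Satisfied.
Vote: requires three-fifths of all unit owners (1,164); 3/5 of 1164 = 698.40, rounded up to 699, so 699 needed; 468 in favor. Not satisfied.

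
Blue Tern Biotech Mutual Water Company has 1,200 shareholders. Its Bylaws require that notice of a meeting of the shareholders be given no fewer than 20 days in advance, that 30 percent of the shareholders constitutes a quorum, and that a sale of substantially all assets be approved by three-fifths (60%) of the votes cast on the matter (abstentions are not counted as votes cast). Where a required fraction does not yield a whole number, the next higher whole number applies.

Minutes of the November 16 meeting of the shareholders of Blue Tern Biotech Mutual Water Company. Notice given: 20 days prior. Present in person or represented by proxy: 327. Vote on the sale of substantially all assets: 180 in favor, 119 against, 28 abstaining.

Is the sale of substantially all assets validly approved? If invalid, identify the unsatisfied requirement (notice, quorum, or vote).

Notice: 20 days given; 20 required. Satisfied.
Quorum: 30% of 1,200 = 360; 327 present. Not satisfied.
Vote: requires three-fifths of the votes cast (327 − 28 abstaining = 299); 3/5 of 299 = 179.40, rounded up to 180, so 180 needed; 180 in favor. Satisfied.

Invalid — quorum requirement not satisfied.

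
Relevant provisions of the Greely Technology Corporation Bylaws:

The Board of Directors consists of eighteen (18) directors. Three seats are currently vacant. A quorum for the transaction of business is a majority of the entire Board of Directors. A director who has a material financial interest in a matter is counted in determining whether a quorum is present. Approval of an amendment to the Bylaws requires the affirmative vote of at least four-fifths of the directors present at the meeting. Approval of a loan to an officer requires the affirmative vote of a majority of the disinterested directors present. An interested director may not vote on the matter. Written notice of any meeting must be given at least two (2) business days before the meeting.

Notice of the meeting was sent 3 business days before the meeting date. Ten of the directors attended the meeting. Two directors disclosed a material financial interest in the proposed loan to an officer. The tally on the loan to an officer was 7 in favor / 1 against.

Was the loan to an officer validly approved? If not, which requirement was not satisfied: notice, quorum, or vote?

Notice: 3 business days given; 2 required (3 ≥ 2). Satisfied.
Quorum: 10 present (interested directors count toward quorum); quorum is 10. Satisfied.
Vote: the loan to an officer requires a majority of the disinterested directors present (10 − 2 = 8). A majority of 8 is 5, so 5 affirmative votes are needed; 7 voted in favor. Satisfied.

Valid — all requirements satisfied.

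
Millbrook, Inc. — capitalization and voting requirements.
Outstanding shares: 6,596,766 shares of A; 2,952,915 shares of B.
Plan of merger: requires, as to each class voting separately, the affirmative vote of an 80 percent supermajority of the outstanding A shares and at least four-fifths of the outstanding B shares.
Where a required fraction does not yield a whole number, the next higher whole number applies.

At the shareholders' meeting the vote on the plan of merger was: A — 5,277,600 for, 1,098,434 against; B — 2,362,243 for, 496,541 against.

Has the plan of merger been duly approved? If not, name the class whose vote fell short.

A: 4/5 of 6596766 = 5277412.80, rounded up to 5277413; 5,277,413 required, 5,277,600 in favor — approved.
B: 4/5 of 2952915 = 2362332; 2,362,332 required, 2,362,243 in favor — not approved.

Not approved — the B shares did not give the required vote.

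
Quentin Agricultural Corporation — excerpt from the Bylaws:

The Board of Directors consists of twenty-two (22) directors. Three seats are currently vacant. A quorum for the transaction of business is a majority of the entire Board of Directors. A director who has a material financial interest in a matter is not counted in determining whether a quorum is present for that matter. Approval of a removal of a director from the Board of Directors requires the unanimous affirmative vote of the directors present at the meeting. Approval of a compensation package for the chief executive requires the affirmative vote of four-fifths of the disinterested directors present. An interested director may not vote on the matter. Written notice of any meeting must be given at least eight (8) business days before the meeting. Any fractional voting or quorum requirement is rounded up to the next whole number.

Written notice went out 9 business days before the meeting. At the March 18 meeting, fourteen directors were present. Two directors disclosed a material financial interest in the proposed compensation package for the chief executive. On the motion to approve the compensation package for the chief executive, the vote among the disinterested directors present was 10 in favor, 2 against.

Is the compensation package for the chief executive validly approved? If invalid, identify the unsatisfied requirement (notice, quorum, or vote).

Valid — all requirements satisfied.

Notice: 9 business days given; 8 required (9 ≥ 8). Satisfied.
Quorum: 14 present, but the 2 interested directors do not count, leaving 12. Quorum is 12. Satisfied.
Vote: the compensation package for the chief executive requires four-fifths of the disinterested directors present (14 − 2 = 12). 4/5 of 12 = 9.60, rounded up to 10, so 10 affirmative votes are needed; 10 voted in favor. Satisfied.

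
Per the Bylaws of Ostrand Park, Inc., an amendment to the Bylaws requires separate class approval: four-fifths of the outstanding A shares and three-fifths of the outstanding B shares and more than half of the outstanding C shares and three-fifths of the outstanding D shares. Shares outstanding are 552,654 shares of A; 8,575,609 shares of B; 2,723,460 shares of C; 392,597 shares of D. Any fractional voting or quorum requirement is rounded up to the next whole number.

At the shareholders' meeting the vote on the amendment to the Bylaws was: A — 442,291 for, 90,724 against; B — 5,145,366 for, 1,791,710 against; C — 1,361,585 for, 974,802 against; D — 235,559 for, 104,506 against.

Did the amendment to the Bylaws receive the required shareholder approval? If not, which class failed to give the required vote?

A: 4/5 of 552654 = 442123.20, rounded up to 442124; 442,124 required, 442,291 in favor — approved.
B: 3/5 of 8575609 = 5145365.40, rounded up to 5145366; 5,145,366 required, 5,145,366 in favor — approved.
C: a majority of 2723460 is 1361731; 1,361,731 required, 1,361,585 in favor — not approved.
D: 3/5 of 392597 = 235558.20, rounded up to 235559; 235,559 required, 235,559 in favor — approved.

Not approved — the C shares did not give the required vote.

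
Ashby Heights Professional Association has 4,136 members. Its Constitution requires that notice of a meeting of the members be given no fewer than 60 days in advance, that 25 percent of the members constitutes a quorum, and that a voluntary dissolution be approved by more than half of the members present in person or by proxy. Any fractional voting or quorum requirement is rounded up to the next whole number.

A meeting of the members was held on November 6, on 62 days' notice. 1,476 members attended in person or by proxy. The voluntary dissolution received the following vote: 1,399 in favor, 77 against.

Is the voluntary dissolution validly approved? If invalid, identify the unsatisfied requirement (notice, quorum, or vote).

Notice: 62 days given; 60 required. Satisfied.
Quorum: 25% of 4,136 = 1,034; 1,476 present. Satisfied.
Vote: requires a majority of those present (1,476); a majority of 1476 is 739, so 739 needed; 1,399 in favor. Satisfied.

Valid — all requirements satisfied.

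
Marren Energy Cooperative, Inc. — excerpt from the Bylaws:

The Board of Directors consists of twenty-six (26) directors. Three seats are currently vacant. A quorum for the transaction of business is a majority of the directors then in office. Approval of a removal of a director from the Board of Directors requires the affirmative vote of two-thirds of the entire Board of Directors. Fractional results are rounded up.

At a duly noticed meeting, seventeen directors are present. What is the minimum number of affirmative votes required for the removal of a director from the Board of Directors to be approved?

18

The removal of a director from the Board of Directors requires two-thirds of the entire Board of Directors (26).
2/3 of 26 = 17.33, rounded up to 18.
(Only 17 can vote, so the removal of a director from the Board of Directors cannot pass at this meeting, but the required vote is still 18.)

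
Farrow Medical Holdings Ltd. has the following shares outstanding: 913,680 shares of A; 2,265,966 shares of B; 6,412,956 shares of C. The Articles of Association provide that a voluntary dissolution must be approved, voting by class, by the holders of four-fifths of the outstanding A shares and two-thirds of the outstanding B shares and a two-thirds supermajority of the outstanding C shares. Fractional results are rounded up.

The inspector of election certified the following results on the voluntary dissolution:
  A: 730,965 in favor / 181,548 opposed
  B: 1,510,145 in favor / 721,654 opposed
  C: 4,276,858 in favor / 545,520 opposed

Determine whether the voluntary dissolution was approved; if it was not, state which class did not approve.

Not approved — the B shares did not give the required vote.

A: 4/5 of 913680 = 730944; 730,944 required, 730,965 in favor — approved.
B: 2/3 of 2265966 = 1510644; 1,510,644 required, 1,510,145 in favor — not approved.
C: 2/3 of 6412956 = 4275304; 4,275,304 required, 4,276,858 in favor — approved.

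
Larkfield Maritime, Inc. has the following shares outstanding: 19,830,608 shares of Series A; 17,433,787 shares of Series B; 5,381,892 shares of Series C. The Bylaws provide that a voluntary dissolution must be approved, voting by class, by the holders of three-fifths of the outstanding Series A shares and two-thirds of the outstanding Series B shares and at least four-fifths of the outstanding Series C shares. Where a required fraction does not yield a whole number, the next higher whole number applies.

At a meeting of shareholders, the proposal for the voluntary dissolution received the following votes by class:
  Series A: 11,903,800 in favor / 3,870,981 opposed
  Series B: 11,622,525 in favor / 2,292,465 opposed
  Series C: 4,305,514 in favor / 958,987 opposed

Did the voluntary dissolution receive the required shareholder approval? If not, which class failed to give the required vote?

Series A: 3/5 of 19830608 = 11898364.80, rounded up to 11898365; 11,898,365 required, 11,903,800 in favor — approved.
Series B: 2/3 of 17433787 = 11622524.67, rounded up to 11622525; 11,622,525 required, 11,622,525 in favor — approved.
Series C: 4/5 of 5381892 = 4305513.60, rounded up to 4305514; 4,305,514 required, 4,305,514 in favor — approved.

Approved — every class gave the required vote.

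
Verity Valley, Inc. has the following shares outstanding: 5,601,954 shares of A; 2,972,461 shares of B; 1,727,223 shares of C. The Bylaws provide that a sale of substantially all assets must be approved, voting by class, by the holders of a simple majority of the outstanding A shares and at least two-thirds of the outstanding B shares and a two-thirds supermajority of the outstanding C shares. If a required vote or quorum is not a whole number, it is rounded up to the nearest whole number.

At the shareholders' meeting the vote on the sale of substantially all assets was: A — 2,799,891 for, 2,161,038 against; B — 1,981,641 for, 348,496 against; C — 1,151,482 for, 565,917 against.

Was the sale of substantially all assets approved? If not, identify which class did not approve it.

A: a majority of 5601954 is 2800978; 2,800,978 required, 2,799,891 in favor — not approved.
B: 2/3 of 2972461 = 1981640.67, rounded up to 1981641; 1,981,641 required, 1,981,641 in favor — approved.
C: 2/3 of 1727223 = 1151482; 1,151,482 required, 1,151,482 in favor — approved.

Not approved — the A shares did not give the required vote.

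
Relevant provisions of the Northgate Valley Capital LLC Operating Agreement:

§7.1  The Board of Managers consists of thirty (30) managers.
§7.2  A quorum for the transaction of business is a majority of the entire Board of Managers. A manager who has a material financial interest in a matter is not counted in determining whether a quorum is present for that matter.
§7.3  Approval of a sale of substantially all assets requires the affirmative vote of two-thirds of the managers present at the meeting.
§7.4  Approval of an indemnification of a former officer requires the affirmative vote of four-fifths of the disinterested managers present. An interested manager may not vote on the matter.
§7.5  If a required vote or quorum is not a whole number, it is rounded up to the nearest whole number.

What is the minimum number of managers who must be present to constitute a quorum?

A majority of 30 is 16.

16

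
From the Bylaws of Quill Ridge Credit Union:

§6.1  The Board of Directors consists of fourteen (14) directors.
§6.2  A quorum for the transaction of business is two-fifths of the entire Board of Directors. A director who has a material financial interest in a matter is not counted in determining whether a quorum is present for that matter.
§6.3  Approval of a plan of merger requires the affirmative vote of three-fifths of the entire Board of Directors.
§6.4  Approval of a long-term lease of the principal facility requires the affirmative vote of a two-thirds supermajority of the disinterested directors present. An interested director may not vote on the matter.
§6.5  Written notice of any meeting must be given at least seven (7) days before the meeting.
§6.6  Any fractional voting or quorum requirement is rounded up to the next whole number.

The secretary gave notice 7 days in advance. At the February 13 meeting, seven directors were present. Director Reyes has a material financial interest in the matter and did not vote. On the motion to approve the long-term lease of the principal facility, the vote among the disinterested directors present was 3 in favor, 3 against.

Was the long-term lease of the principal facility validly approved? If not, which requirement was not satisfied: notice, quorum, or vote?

Invalid — vote requirement not satisfied.

Notice: 7 days given; 7 required (7 ≥ 7). Satisfied.
Quorum: 7 present, but the 1 interested director does not count, leaving 6. Quorum is 6. Satisfied.
Vote: the long-term lease of the principal facility requires two-thirds of the disinterested directors present (7 − 1 = 6). 2/3 of 6 = 4, so 4 affirmative votes are needed; 3 voted in favor. Not satisfied.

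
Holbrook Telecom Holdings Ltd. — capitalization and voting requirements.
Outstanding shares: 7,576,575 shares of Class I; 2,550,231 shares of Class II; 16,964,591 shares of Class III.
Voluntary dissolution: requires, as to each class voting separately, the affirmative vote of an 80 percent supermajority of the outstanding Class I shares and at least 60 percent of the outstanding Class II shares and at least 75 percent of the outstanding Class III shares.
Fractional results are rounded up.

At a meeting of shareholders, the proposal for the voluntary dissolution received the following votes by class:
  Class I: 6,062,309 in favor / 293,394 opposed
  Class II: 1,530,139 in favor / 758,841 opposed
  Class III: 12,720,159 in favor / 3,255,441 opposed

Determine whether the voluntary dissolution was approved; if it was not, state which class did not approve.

Not approved — the Class III shares did not give the required vote.

Class I: 4/5 of 7576575 = 6061260; 6,061,260 required, 6,062,309 in favor — approved.
Class II: 3/5 of 2550231 = 1530138.60, rounded up to 1530139; 1,530,139 required, 1,530,139 in favor — approved.
Class III: 3/4 of 16964591 = 12723443.25, rounded up to 12723444; 12,723,444 required, 12,720,159 in favor — not approved.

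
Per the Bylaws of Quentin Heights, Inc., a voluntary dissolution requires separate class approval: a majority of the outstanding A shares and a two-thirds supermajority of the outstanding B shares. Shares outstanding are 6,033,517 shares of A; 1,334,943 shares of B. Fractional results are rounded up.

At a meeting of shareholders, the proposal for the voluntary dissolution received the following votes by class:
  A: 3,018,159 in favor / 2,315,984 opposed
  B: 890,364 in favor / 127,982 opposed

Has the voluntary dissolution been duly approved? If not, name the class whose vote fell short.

Approved — every class gave the required vote.

A: a majority of 6033517 is 3016759; 3,016,759 required, 3,018,159 in favor — approved.
B: 2/3 of 1334943 = 889962; 889,962 required, 890,364 in favor — approved.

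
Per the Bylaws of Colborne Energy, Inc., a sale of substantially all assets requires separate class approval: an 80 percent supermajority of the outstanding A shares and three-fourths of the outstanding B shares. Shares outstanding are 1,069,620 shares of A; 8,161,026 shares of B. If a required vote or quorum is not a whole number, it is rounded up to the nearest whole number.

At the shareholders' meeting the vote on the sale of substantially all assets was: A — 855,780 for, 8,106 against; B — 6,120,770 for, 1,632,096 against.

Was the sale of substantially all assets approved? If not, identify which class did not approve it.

A: 4/5 of 1069620 = 855696; 855,696 required, 855,780 in favor — approved.
B: 3/4 of 8161026 = 6120769.50, rounded up to 6120770; 6,120,770 required, 6,120,770 in favor — approved.

Approved — every class gave the required vote.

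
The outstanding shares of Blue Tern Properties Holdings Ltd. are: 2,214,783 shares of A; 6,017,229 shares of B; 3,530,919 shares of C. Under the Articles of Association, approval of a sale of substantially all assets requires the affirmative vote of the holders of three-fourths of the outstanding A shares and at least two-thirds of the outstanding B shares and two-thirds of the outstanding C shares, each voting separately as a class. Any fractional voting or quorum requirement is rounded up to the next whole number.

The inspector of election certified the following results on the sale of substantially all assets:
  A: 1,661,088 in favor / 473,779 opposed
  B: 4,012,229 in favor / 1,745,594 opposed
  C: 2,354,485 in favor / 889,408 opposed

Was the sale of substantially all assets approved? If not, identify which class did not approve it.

A: 3/4 of 2214783 = 1661087.25, rounded up to 1661088; 1,661,088 required, 1,661,088 in favor — approved.
B: 2/3 of 6017229 = 4011486; 4,011,486 required, 4,012,229 in favor — approved.
C: 2/3 of 3530919 = 2353946; 2,353,946 required, 2,354,485 in favor — approved.

Approved — every class gave the required vote.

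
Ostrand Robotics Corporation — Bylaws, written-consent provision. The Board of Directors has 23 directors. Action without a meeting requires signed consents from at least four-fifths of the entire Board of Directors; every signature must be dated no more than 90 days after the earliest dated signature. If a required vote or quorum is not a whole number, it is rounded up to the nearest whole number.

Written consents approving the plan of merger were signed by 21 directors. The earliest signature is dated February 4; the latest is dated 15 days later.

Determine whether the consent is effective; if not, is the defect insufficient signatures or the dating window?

Effective — both the signature and dating-window requirements are satisfied.

Signatures required: at least four-fifths of 23 — 4/5 of 23 = 18.40, rounded up to 19, so 19 needed; 21 signed. Sufficient.
Dating window: the latest signature is 15 days after the earliest; the limit is 90 days. Within the window.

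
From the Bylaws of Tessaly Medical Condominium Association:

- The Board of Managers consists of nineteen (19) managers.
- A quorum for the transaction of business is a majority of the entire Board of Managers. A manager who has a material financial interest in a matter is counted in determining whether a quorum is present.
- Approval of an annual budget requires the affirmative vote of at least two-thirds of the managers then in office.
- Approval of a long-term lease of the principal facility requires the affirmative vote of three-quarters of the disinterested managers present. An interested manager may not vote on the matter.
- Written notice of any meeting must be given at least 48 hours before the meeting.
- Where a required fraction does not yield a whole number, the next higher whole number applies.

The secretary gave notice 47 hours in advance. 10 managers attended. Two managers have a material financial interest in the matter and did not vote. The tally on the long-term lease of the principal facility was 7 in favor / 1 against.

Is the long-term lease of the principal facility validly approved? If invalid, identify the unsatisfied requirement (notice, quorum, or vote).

Notice: 47 hours given; 48 required (47 < 48). Not satisfied.
Quorum: 10 present (interested managers count toward quorum); quorum is 10. Satisfied.
Vote: the long-term lease of the principal facility requires three-fourths of the disinterested managers present (10 − 2 = 8). 3/4 of 8 = 6, so 6 affirmative votes are needed; 7 voted in favor. Satisfied.

Invalid — notice requirement not satisfied.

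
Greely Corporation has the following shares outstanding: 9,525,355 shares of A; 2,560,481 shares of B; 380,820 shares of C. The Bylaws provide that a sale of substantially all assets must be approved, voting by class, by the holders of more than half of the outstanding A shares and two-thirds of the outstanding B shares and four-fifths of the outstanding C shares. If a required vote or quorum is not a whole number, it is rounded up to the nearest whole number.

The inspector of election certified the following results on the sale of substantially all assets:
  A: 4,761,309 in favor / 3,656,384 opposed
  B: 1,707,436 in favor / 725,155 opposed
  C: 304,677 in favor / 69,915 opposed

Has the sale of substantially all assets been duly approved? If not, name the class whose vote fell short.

Not approved — the A shares did not give the required vote.

A: a majority of 9525355 is 4762678; 4,762,678 required, 4,761,309 in favor — not approved.
B: 2/3 of 2560481 = 1706987.33, rounded up to 1706988; 1,706,988 required, 1,707,436 in favor — approved.
C: 4/5 of 380820 = 304656; 304,656 required, 304,677 in favor — approved.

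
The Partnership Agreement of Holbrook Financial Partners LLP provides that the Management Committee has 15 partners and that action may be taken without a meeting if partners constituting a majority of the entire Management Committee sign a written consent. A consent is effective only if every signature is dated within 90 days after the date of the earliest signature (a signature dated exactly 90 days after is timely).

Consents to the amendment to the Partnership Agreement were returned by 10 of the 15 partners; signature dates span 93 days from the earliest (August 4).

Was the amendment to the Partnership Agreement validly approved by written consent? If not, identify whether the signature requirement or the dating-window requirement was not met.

Not effective — dating-window requirement not satisfied.

Signatures required: a majority of 15 — a majority of 15 is 8, so 8 needed; 10 signed. Sufficient.
Dating window: the latest signature is 93 days after the earliest; the limit is 90 days. Outside the window.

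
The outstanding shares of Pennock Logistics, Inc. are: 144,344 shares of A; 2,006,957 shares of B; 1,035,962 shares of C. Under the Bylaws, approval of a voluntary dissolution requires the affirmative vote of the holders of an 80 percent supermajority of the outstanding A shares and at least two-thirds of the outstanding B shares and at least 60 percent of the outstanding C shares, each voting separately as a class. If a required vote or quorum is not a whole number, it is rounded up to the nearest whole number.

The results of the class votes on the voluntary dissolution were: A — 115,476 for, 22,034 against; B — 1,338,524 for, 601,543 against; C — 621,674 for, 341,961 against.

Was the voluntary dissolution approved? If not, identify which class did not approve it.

Approved — every class gave the required vote.

A: 4/5 of 144344 = 115475.20, rounded up to 115476; 115,476 required, 115,476 in favor — approved.
B: 2/3 of 2006957 = 1337971.33, rounded up to 1337972; 1,337,972 required, 1,338,524 in favor — approved.
C: 3/5 of 1035962 = 621577.20, rounded up to 621578; 621,578 required, 621,674 in favor — approved.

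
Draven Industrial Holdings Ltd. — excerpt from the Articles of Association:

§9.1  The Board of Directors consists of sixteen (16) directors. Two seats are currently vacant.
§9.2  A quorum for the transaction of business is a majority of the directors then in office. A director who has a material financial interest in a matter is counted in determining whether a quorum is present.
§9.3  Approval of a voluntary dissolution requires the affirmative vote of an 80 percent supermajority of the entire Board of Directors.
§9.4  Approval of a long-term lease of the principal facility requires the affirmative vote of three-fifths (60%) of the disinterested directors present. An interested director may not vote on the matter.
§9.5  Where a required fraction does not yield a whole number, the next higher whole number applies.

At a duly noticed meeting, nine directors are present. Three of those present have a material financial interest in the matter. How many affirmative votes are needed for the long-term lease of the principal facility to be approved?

4

The long-term lease of the principal facility requires three-fifths of the disinterested directors present (9 − 3 = 6).
3/5 of 6 = 3.60, rounded up to 4.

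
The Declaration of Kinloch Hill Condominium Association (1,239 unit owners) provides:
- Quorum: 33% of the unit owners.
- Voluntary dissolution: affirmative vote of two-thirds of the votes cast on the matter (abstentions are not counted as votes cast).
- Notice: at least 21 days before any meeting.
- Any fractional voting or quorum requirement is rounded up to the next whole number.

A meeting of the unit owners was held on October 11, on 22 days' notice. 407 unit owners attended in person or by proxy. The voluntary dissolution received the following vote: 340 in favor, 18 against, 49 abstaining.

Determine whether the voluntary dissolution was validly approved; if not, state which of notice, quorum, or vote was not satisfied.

Invalid — quorum requirement not satisfied.

Notice: 22 days given; 21 required. Satisfied.
Quorum: 33% of 1,239 = 408.87, rounded up to 409; 407 present. Not satisfied.
Vote: requires two-thirds of the votes cast (407 − 49 abstaining = 358); 2/3 of 358 = 238.67, rounded up to 239, so 239 needed; 340 in favor. Satisfied.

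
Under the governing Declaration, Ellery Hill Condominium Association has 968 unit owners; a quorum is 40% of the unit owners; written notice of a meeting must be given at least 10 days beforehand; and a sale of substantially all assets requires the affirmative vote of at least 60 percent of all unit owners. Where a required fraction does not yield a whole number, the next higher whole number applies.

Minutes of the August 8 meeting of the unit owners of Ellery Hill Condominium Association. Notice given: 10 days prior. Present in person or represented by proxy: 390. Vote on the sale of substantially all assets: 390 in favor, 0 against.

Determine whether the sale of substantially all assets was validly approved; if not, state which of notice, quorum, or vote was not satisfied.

Notice: 10 days given; 10 required. Satisfied.
Quorum: 40% of 968 = 387.20, rounded up to 388; 390 present. Satisfied.
Vote: requires three-fifths of all unit owners (968); 3/5 of 968 = 580.80, rounded up to 581, so 581 needed; 390 in favor. Not satisfied.

Invalid — vote requirement not satisfied.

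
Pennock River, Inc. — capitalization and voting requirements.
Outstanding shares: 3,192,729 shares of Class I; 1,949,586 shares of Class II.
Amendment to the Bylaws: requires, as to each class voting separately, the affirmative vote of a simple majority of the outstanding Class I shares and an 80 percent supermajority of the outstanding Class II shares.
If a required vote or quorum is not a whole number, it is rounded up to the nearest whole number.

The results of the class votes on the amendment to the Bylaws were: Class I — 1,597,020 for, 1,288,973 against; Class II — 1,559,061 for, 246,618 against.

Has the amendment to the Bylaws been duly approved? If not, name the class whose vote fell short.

Not approved — the Class II shares did not give the required vote.

Class I: a majority of 3192729 is 1596365; 1,596,365 required, 1,597,020 in favor — approved.
Class II: 4/5 of 1949586 = 1559668.80, rounded up to 1559669; 1,559,669 required, 1,559,061 in favor — not approved.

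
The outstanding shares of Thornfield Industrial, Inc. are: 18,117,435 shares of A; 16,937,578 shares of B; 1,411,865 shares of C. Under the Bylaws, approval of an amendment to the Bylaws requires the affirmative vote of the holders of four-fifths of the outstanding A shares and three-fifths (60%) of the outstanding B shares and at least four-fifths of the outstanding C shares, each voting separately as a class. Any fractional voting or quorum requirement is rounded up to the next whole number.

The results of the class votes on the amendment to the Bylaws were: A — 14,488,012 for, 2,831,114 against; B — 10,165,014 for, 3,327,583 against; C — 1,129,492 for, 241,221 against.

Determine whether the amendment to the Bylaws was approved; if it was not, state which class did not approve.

A: 4/5 of 18117435 = 14493948; 14,493,948 required, 14,488,012 in favor — not approved.
B: 3/5 of 16937578 = 10162546.80, rounded up to 10162547; 10,162,547 required, 10,165,014 in favor — approved.
C: 4/5 of 1411865 = 1129492; 1,129,492 required, 1,129,492 in favor — approved.

Not approved — the A shares did not give the required vote.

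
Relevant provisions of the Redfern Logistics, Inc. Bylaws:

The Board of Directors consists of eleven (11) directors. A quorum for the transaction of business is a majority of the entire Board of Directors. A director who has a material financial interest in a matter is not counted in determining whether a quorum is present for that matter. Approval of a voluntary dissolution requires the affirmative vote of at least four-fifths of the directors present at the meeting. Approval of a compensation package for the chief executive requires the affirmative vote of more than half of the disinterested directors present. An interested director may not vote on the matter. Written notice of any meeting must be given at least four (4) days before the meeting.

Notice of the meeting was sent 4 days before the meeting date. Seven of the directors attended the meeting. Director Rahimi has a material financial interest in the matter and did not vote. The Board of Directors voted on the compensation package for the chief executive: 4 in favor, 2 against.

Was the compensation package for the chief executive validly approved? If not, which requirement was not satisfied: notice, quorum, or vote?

Notice: 4 days given; 4 required (4 ≥ 4). Satisfied.
Quorum: 7 present, but the 1 interested director does not count, leaving 6. Quorum is 6. Satisfied.
Vote: the compensation package for the chief executive requires a majority of the disinterested directors present (7 − 1 = 6). A majority of 6 is 4, so 4 affirmative votes are needed; 4 voted in favor. Satisfied.

Valid — all requirements satisfied.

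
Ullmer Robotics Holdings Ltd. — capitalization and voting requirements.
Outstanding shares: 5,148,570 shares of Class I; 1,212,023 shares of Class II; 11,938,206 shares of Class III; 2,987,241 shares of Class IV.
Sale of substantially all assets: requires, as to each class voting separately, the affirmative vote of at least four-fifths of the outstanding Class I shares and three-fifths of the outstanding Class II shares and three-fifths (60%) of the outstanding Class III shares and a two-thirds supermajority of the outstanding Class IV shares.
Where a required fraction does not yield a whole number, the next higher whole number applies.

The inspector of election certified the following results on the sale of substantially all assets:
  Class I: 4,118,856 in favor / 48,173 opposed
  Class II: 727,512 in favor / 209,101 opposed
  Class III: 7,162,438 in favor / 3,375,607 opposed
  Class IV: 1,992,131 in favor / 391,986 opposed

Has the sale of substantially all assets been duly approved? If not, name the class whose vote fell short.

Not approved — the Class III shares did not give the required vote.

Class I: 4/5 of 5148570 = 4118856; 4,118,856 required, 4,118,856 in favor — approved.
Class II: 3/5 of 1212023 = 727213.80, rounded up to 727214; 727,214 required, 727,512 in favor — approved.
Class III: 3/5 of 11938206 = 7162923.60, rounded up to 7162924; 7,162,924 required, 7,162,438 in favor — not approved.
Class IV: 2/3 of 2987241 = 1991494; 1,991,494 required, 1,992,131 in favor — approved.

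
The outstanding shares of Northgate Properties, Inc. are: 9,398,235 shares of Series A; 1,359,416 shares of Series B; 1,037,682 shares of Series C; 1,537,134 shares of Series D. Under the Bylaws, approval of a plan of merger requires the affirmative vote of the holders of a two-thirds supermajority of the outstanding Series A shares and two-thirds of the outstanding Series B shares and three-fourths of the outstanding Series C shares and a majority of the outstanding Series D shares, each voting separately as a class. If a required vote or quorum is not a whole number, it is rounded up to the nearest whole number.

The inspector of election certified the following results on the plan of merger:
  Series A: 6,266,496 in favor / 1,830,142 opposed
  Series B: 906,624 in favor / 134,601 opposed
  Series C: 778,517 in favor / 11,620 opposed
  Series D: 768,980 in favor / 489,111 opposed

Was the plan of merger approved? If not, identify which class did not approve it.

Series A: 2/3 of 9398235 = 6265490; 6,265,490 required, 6,266,496 in favor — approved.
Series B: 2/3 of 1359416 = 906277.33, rounded up to 906278; 906,278 required, 906,624 in favor — approved.
Series C: 3/4 of 1037682 = 778261.50, rounded up to 778262; 778,262 required, 778,517 in favor — approved.
Series D: a majority of 1537134 is 768568; 768,568 required, 768,980 in favor — approved.

Approved — every class gave the required vote.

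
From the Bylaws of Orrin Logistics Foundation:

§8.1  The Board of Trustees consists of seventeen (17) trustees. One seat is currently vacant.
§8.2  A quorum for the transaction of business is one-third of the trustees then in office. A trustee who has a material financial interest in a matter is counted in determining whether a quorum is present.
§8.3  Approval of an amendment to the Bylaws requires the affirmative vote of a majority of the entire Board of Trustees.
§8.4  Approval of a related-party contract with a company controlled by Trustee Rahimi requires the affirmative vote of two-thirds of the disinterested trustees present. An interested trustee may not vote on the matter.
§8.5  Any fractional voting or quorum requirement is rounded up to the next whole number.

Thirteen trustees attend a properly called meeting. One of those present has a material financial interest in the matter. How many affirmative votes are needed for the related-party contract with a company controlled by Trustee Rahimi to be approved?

The related-party contract with a company controlled by Trustee Rahimi requires two-thirds of the disinterested trustees present (13 − 1 = 12).
2/3 of 12 = 8.

8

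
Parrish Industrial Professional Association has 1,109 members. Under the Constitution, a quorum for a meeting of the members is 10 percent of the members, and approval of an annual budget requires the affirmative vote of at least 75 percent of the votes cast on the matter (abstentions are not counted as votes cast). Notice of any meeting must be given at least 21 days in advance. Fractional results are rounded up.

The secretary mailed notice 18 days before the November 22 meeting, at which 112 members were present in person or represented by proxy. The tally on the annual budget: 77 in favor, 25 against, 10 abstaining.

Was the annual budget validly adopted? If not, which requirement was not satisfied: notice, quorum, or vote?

Notice: 18 days given; 21 required. Not satisfied.
Quorum: 10% of 1,109 = 110.90, rounded up to 111; 112 present. Satisfied.
Vote: requires three-fourths of the votes cast (112 − 10 abstaining = 102); 3/4 of 102 = 76.50, rounded up to 77, so 77 needed; 77 in favor. Satisfied.

Invalid — notice requirement not satisfied.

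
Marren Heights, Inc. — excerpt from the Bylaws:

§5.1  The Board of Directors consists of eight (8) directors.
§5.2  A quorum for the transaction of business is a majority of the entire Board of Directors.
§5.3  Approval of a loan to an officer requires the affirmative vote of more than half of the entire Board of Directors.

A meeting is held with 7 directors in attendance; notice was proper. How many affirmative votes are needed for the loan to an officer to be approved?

5

The loan to an officer requires a majority of the entire Board of Directors (8).
A majority of 8 is 5.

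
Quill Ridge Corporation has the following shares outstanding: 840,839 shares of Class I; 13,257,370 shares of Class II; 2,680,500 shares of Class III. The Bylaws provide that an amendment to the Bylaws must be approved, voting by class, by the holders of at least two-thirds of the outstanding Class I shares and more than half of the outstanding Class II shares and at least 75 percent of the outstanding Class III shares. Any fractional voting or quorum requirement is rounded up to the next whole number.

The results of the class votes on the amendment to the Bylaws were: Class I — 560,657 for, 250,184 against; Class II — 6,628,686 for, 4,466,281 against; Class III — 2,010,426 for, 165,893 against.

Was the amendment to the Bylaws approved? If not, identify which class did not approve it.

Approved — every class gave the required vote.

Class I: 2/3 of 840839 = 560559.33, rounded up to 560560; 560,560 required, 560,657 in favor — approved.
Class II: a majority of 13257370 is 6628686; 6,628,686 required, 6,628,686 in favor — approved.
Class III: 3/4 of 2680500 = 2010375; 2,010,375 required, 2,010,426 in favor — approved.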